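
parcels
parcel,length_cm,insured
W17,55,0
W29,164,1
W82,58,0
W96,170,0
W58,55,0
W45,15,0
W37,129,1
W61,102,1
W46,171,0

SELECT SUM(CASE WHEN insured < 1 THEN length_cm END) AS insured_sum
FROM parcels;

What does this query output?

parcel=W17: ✓ → 55
parcel=W29: ✗
parcel=W82: ✓ → 58
parcel=W96: ✓ → 170
parcel=W58: ✓ → 55
parcel=W45: ✓ → 15
parcel=W37: ✗
parcel=W61: ✗
parcel=W46: ✓ → 171
insured_sum = 55 + 58 + 170 + 55 + 15 + 171 = 524

524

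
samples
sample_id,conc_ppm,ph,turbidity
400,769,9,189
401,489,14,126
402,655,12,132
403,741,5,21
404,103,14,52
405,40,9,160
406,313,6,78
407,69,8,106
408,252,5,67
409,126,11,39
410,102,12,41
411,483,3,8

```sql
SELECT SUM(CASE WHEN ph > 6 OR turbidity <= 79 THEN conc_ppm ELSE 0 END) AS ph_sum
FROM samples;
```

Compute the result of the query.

sample_id=400: ✓ → 769
sample_id=401: ✓ → 489
sample_id=402: ✓ → 655
sample_id=403: ✓ → 741
sample_id=404: ✓ → 103
sample_id=405: ✓ → 40
sample_id=406: ✓ → 313
sample_id=407: ✓ → 69
sample_id=408: ✓ → 252
sample_id=409: ✓ → 126
sample_id=410: ✓ → 102
sample_id=411: ✓ → 483
ph_sum = 769 + 489 + 655 + 741 + 103 + 40 + 313 + 69 + 252 + 126 + 102 + 483 = 4142

4142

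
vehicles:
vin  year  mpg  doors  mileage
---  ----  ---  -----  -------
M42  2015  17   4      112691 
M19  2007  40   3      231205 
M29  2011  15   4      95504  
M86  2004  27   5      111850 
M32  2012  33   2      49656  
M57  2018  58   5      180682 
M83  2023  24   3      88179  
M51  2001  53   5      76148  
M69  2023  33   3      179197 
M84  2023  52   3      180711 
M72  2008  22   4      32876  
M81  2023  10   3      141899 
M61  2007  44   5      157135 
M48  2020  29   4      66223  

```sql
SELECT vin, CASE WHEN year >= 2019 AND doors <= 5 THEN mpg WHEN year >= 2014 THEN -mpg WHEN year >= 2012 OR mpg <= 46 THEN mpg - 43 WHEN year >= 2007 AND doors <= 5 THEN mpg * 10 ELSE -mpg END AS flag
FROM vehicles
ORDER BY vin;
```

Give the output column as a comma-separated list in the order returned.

vin=M19: year >= 2012 OR mpg <= 46 → -3
vin=M29: year >= 2012 OR mpg <= 46 → -28
vin=M32: year >= 2012 OR mpg <= 46 → -10
vin=M42: year >= 2014 → -17
vin=M48: year >= 2019 AND doors <= 5 → 29
vin=M51: ELSE → -53
vin=M57: year >= 2014 → -58
vin=M61: year >= 2012 OR mpg <= 46 → 1
vin=M69: year >= 2019 AND doors <= 5 → 33
vin=M72: year >= 2012 OR mpg <= 46 → -21
vin=M81: year >= 2019 AND doors <= 5 → 10
vin=M83: year >= 2019 AND doors <= 5 → 24
vin=M84: year >= 2019 AND doors <= 5 → 52
vin=M86: year >= 2012 OR mpg <= 46 → -16

-3, -28, -10, -17, 29, -53, -58, 1, 33, -21, 10, 24, 52, -16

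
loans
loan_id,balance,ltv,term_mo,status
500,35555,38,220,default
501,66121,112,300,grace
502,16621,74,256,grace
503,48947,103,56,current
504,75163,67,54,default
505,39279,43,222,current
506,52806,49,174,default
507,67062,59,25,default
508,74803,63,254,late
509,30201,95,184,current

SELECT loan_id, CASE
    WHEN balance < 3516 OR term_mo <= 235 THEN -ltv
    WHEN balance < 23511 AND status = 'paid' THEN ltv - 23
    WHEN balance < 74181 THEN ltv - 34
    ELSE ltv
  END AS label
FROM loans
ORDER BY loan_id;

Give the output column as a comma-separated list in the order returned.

loan_id=500: balance < 3516 OR term_mo <= 235 → -38
loan_id=501: balance < 74181 → 78
loan_id=502: balance < 74181 → 40
loan_id=503: balance < 3516 OR term_mo <= 235 → -103
loan_id=504: balance < 3516 OR term_mo <= 235 → -67
loan_id=505: balance < 3516 OR term_mo <= 235 → -43
loan_id=506: balance < 3516 OR term_mo <= 235 → -49
loan_id=507: balance < 3516 OR term_mo <= 235 → -59
loan_id=508: ELSE → 63
loan_id=509: balance < 3516 OR term_mo <= 235 → -95

-38, 78, 40, -103, -67, -43, -49, -59, 63, -95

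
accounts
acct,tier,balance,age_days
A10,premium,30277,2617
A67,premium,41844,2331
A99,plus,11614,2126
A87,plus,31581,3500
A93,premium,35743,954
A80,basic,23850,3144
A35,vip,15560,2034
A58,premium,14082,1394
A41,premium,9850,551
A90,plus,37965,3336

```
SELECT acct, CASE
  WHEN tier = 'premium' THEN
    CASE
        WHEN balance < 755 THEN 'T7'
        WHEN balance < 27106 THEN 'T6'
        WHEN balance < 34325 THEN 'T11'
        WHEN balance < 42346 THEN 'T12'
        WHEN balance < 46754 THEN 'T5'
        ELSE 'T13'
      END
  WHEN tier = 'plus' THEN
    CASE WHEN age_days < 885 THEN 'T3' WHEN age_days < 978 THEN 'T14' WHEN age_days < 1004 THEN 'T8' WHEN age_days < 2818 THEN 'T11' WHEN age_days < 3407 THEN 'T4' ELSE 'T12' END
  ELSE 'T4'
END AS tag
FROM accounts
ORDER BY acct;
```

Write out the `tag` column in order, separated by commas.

T11, T4, T6, T6, T12, T4, T12, T4, T12, T11

acct=A10: tier='premium' → inner[balance < 34325] → T11
acct=A35: tier='vip' → outer ELSE → T4
acct=A41: tier='premium' → inner[balance < 27106] → T6
acct=A58: tier='premium' → inner[balance < 27106] → T6
acct=A67: tier='premium' → inner[balance < 42346] → T12
acct=A80: tier='basic' → outer ELSE → T4
acct=A87: tier='plus' → inner[ELSE] → T12
acct=A90: tier='plus' → inner[age_days < 3407] → T4
acct=A93: tier='premium' → inner[balance < 42346] → T12
acct=A99: tier='plus' → inner[age_days < 2818] → T11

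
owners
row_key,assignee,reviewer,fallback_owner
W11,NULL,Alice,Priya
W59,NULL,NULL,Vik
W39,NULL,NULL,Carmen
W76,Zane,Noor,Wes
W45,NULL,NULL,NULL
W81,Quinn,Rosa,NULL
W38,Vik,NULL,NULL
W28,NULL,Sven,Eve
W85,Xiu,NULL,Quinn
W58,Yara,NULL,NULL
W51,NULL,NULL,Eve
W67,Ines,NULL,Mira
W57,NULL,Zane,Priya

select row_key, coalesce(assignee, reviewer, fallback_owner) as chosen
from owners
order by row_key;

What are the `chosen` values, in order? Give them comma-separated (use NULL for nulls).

Alice, Sven, Vik, Carmen, NULL, Eve, Zane, Yara, Vik, Ines, Zane, Quinn, Xiu

row_key=W11: assignee=NULL, reviewer=Alice → Alice
row_key=W28: assignee=NULL, reviewer=Sven → Sven
row_key=W38: assignee=Vik → Vik
row_key=W39: assignee=NULL, reviewer=NULL, fallback_owner=Carmen → Carmen
row_key=W45: assignee=NULL, reviewer=NULL, fallback_owner=NULL (all NULL) → NULL
row_key=W51: assignee=NULL, reviewer=NULL, fallback_owner=Eve → Eve
row_key=W57: assignee=NULL, reviewer=Zane → Zane
row_key=W58: assignee=Yara → Yara
row_key=W59: assignee=NULL, reviewer=NULL, fallback_owner=Vik → Vik
row_key=W67: assignee=Ines → Ines
row_key=W76: assignee=Zane → Zane
row_key=W81: assignee=Quinn → Quinn
row_key=W85: assignee=Xiu → Xiu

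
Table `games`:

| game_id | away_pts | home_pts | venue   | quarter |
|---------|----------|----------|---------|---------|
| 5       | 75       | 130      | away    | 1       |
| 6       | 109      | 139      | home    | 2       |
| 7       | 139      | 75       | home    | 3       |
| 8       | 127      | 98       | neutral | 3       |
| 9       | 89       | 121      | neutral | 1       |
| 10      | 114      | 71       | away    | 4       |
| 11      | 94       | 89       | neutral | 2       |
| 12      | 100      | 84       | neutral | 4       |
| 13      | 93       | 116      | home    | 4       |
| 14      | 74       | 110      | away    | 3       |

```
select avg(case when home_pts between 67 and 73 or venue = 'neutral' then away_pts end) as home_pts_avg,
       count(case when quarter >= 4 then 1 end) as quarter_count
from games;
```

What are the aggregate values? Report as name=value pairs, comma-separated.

[home_pts_avg: home_pts between 67 and 73 or venue = 'neutral']
game_id=5: ✗
game_id=6: ✗
game_id=7: ✗
game_id=8: ✓ → 127
game_id=9: ✓ → 89
game_id=10: ✓ → 114
game_id=11: ✓ → 94
game_id=12: ✓ → 100
game_id=13: ✗
game_id=14: ✗
home_pts_avg = (127 + 89 + 114 + 94 + 100) / 5 = 104.8
—
[quarter_count: quarter >= 4]
game_id=5: ✗
game_id=6: ✗
game_id=7: ✗
game_id=8: ✗
game_id=9: ✗
game_id=10: ✓ → 1
game_id=11: ✗
game_id=12: ✓ → 1
game_id=13: ✓ → 1
game_id=14: ✗
quarter_count = COUNT(1, 1, 1) = 3

home_pts_avg=104.8, quarter_count=3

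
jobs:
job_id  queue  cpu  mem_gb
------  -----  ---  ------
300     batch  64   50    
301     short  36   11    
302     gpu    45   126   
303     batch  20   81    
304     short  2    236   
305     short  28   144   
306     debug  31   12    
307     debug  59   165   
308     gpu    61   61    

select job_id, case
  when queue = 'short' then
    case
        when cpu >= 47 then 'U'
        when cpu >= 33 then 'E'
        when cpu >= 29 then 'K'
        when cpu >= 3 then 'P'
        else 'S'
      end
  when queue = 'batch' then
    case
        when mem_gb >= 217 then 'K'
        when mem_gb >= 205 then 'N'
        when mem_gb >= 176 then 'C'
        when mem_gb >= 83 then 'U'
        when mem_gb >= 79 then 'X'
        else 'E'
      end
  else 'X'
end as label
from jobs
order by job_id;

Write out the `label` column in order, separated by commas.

E, E, X, X, S, P, X, X, X

job_id=300: queue='batch' → inner[ELSE] → E
job_id=301: queue='short' → inner[cpu >= 33] → E
job_id=302: queue='gpu' → outer ELSE → X
job_id=303: queue='batch' → inner[mem_gb >= 79] → X
job_id=304: queue='short' → inner[ELSE] → S
job_id=305: queue='short' → inner[cpu >= 3] → P
job_id=306: queue='debug' → outer ELSE → X
job_id=307: queue='debug' → outer ELSE → X
job_id=308: queue='gpu' → outer ELSE → X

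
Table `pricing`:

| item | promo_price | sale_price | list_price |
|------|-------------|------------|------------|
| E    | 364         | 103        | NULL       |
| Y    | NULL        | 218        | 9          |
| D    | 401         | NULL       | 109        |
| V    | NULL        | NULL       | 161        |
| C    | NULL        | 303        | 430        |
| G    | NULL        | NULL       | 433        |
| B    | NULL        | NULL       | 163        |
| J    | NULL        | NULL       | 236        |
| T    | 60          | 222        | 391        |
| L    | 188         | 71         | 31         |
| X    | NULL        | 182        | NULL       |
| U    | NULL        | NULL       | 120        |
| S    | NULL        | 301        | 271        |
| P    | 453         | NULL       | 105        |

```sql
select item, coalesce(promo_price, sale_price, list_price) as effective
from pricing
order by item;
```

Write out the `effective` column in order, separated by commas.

item=B: promo_price=NULL, sale_price=NULL, list_price=163 → 163
item=C: promo_price=NULL, sale_price=303 → 303
item=D: promo_price=401 → 401
item=E: promo_price=364 → 364
item=G: promo_price=NULL, sale_price=NULL, list_price=433 → 433
item=J: promo_price=NULL, sale_price=NULL, list_price=236 → 236
item=L: promo_price=188 → 188
item=P: promo_price=453 → 453
item=S: promo_price=NULL, sale_price=301 → 301
item=T: promo_price=60 → 60
item=U: promo_price=NULL, sale_price=NULL, list_price=120 → 120
item=V: promo_price=NULL, sale_price=NULL, list_price=161 → 161
item=X: promo_price=NULL, sale_price=182 → 182
item=Y: promo_price=NULL, sale_price=218 → 218

163, 303, 401, 364, 433, 236, 188, 453, 301, 60, 120, 161, 182, 218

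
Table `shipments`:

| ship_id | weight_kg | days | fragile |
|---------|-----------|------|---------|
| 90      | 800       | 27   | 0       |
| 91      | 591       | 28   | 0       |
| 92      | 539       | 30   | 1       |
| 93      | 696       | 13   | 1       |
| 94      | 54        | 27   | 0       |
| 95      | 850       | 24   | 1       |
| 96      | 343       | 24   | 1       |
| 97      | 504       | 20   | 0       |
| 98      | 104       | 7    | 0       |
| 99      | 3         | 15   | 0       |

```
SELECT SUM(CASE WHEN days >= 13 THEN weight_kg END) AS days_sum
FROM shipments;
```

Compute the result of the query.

4380

ship_id=90: ✓ → 800
ship_id=91: ✓ → 591
ship_id=92: ✓ → 539
ship_id=93: ✓ → 696
ship_id=94: ✓ → 54
ship_id=95: ✓ → 850
ship_id=96: ✓ → 343
ship_id=97: ✓ → 504
ship_id=98: ✗
ship_id=99: ✓ → 3
days_sum = 800 + 591 + 539 + 696 + 54 + 850 + 343 + 504 + 3 = 4380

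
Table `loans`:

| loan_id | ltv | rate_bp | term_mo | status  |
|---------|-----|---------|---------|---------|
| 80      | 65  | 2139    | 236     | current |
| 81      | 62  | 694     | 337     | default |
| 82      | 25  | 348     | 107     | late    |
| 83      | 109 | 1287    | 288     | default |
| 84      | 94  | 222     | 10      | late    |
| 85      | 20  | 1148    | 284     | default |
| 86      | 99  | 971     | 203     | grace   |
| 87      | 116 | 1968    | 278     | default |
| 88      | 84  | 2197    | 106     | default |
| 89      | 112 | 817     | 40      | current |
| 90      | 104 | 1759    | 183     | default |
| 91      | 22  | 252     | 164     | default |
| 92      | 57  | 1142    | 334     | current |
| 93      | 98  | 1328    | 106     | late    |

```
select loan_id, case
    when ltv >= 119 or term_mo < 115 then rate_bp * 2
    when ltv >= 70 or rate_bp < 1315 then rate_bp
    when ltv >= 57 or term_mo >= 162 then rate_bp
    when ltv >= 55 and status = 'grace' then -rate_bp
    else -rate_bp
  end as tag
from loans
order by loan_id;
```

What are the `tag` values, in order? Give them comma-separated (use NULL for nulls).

2139, 694, 696, 1287, 444, 1148, 971, 1968, 4394, 1634, 1759, 252, 1142, 2656

loan_id=80: ltv >= 57 or term_mo >= 162 → 2139
loan_id=81: ltv >= 70 or rate_bp < 1315 → 694
loan_id=82: ltv >= 119 or term_mo < 115 → 696
loan_id=83: ltv >= 70 or rate_bp < 1315 → 1287
loan_id=84: ltv >= 119 or term_mo < 115 → 444
loan_id=85: ltv >= 70 or rate_bp < 1315 → 1148
loan_id=86: ltv >= 70 or rate_bp < 1315 → 971
loan_id=87: ltv >= 70 or rate_bp < 1315 → 1968
loan_id=88: ltv >= 119 or term_mo < 115 → 4394
loan_id=89: ltv >= 119 or term_mo < 115 → 1634
loan_id=90: ltv >= 70 or rate_bp < 1315 → 1759
loan_id=91: ltv >= 70 or rate_bp < 1315 → 252
loan_id=92: ltv >= 70 or rate_bp < 1315 → 1142
loan_id=93: ltv >= 119 or term_mo < 115 → 2656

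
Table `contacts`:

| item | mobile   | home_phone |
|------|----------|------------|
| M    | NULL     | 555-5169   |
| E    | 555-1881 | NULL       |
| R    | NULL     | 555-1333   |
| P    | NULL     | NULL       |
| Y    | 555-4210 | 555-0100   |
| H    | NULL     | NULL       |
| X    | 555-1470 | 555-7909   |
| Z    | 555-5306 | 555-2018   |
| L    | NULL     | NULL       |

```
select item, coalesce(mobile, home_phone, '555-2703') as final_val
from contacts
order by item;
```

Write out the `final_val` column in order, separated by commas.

555-1881, 555-2703, 555-2703, 555-5169, 555-2703, 555-1333, 555-1470, 555-4210, 555-5306

item=E: mobile=555-1881 → 555-1881
item=H: mobile=NULL, home_phone=NULL, → literal 555-2703 → 555-2703
item=L: mobile=NULL, home_phone=NULL, → literal 555-2703 → 555-2703
item=M: mobile=NULL, home_phone=555-5169 → 555-5169
item=P: mobile=NULL, home_phone=NULL, → literal 555-2703 → 555-2703
item=R: mobile=NULL, home_phone=555-1333 → 555-1333
item=X: mobile=555-1470 → 555-1470
item=Y: mobile=555-4210 → 555-4210
item=Z: mobile=555-5306 → 555-5306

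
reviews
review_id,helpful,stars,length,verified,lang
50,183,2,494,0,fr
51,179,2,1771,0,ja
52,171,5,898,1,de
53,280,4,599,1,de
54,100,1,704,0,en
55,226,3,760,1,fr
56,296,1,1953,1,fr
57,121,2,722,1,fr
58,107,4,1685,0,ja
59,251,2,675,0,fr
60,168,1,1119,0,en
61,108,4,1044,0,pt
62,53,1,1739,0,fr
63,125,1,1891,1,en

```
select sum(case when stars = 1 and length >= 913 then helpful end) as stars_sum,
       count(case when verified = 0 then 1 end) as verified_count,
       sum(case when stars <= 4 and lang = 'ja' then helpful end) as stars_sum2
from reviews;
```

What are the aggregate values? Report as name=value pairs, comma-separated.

stars_sum=642, verified_count=8, stars_sum2=286

[stars_sum: stars = 1 and length >= 913]
review_id=50: ✗
review_id=51: ✗
review_id=52: ✗
review_id=53: ✗
review_id=54: ✗
review_id=55: ✗
review_id=56: ✓ → 296
review_id=57: ✗
review_id=58: ✗
review_id=59: ✗
review_id=60: ✓ → 168
review_id=61: ✗
review_id=62: ✓ → 53
review_id=63: ✓ → 125
stars_sum = 296 + 168 + 53 + 125 = 642
—
[verified_count: verified = 0]
review_id=50: ✓ → 1
review_id=51: ✓ → 1
review_id=52: ✗
review_id=53: ✗
review_id=54: ✓ → 1
review_id=55: ✗
review_id=56: ✗
review_id=57: ✗
review_id=58: ✓ → 1
review_id=59: ✓ → 1
review_id=60: ✓ → 1
review_id=61: ✓ → 1
review_id=62: ✓ → 1
review_id=63: ✗
verified_count = COUNT(1, 1, 1, 1, 1, 1, 1, 1) = 8
—
[stars_sum2: stars <= 4 and lang = 'ja']
review_id=50: ✗
review_id=51: ✓ → 179
review_id=52: ✗
review_id=53: ✗
review_id=54: ✗
review_id=55: ✗
review_id=56: ✗
review_id=57: ✗
review_id=58: ✓ → 107
review_id=59: ✗
review_id=60: ✗
review_id=61: ✗
review_id=62: ✗
review_id=63: ✗
stars_sum2 = 179 + 107 = 286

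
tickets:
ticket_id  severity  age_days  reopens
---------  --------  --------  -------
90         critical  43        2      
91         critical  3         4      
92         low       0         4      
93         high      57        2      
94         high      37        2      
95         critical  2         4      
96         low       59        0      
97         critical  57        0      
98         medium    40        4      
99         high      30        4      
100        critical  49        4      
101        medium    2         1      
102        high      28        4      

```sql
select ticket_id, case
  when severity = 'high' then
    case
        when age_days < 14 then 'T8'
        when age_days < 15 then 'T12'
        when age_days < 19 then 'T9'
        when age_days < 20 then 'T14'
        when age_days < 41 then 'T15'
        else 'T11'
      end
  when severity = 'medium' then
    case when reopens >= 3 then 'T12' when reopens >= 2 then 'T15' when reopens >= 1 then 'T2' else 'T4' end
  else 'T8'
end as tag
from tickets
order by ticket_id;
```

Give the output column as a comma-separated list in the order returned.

T8, T8, T8, T11, T15, T8, T8, T8, T12, T15, T8, T2, T15

ticket_id=90: severity='critical' → outer ELSE → T8
ticket_id=91: severity='critical' → outer ELSE → T8
ticket_id=92: severity='low' → outer ELSE → T8
ticket_id=93: severity='high' → inner[ELSE] → T11
ticket_id=94: severity='high' → inner[age_days < 41] → T15
ticket_id=95: severity='critical' → outer ELSE → T8
ticket_id=96: severity='low' → outer ELSE → T8
ticket_id=97: severity='critical' → outer ELSE → T8
ticket_id=98: severity='medium' → inner[reopens >= 3] → T12
ticket_id=99: severity='high' → inner[age_days < 41] → T15
ticket_id=100: severity='critical' → outer ELSE → T8
ticket_id=101: severity='medium' → inner[reopens >= 1] → T2
ticket_id=102: severity='high' → inner[age_days < 41] → T15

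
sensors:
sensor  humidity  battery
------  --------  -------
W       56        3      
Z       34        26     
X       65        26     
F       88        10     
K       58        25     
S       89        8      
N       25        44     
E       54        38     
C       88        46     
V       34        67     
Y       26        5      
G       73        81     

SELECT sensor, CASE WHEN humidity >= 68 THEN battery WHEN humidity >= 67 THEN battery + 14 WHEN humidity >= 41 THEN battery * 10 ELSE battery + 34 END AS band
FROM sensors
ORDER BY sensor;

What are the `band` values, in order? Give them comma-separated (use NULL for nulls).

46, 380, 10, 81, 250, 78, 8, 101, 30, 260, 39, 60

sensor=C: humidity >= 68 → 46
sensor=E: humidity >= 41 → 380
sensor=F: humidity >= 68 → 10
sensor=G: humidity >= 68 → 81
sensor=K: humidity >= 41 → 250
sensor=N: ELSE → 78
sensor=S: humidity >= 68 → 8
sensor=V: ELSE → 101
sensor=W: humidity >= 41 → 30
sensor=X: humidity >= 41 → 260
sensor=Y: ELSE → 39
sensor=Z: ELSE → 60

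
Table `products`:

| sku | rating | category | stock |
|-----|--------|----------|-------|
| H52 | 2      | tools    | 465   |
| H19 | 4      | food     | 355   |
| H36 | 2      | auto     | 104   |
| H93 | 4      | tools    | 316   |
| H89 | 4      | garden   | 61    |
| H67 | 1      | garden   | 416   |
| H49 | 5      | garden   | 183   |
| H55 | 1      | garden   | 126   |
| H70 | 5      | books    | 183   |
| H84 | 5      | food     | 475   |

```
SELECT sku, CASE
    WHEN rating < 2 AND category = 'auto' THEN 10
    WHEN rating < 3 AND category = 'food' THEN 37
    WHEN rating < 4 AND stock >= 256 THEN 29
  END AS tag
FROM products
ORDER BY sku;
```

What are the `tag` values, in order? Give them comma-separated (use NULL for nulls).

NULL, NULL, NULL, 29, NULL, 29, NULL, NULL, NULL, NULL

sku=H19: (no match → NULL) → NULL
sku=H36: (no match → NULL) → NULL
sku=H49: (no match → NULL) → NULL
sku=H52: rating < 4 AND stock >= 256 → 29
sku=H55: (no match → NULL) → NULL
sku=H67: rating < 4 AND stock >= 256 → 29
sku=H70: (no match → NULL) → NULL
sku=H84: (no match → NULL) → NULL
sku=H89: (no match → NULL) → NULL
sku=H93: (no match → NULL) → NULL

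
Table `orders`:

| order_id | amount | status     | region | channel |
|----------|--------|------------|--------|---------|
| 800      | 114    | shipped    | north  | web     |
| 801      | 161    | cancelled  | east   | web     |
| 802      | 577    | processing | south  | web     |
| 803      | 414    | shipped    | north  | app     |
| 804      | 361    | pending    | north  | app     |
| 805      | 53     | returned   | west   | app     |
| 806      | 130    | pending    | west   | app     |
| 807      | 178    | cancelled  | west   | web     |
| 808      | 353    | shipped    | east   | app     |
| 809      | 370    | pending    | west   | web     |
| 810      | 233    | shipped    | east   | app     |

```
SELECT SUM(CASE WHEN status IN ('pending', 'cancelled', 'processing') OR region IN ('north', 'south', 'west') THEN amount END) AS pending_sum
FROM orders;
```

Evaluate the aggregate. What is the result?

order_id=800: ✓ → 114
order_id=801: ✓ → 161
order_id=802: ✓ → 577
order_id=803: ✓ → 414
order_id=804: ✓ → 361
order_id=805: ✓ → 53
order_id=806: ✓ → 130
order_id=807: ✓ → 178
order_id=808: ✗
order_id=809: ✓ → 370
order_id=810: ✗
pending_sum = 114 + 161 + 577 + 414 + 361 + 53 + 130 + 178 + 370 = 2358

2358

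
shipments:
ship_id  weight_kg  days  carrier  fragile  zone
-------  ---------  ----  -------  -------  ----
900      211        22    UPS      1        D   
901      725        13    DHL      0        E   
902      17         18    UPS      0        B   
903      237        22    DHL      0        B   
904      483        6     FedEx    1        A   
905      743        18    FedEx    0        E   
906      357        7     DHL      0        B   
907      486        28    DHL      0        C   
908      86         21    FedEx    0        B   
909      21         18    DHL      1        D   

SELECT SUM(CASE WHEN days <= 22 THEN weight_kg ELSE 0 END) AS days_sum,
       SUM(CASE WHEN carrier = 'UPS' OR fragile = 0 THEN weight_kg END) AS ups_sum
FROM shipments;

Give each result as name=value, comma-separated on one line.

[days_sum: days <= 22]
ship_id=900: ✓ → 211
ship_id=901: ✓ → 725
ship_id=902: ✓ → 17
ship_id=903: ✓ → 237
ship_id=904: ✓ → 483
ship_id=905: ✓ → 743
ship_id=906: ✓ → 357
ship_id=907: ✗
ship_id=908: ✓ → 86
ship_id=909: ✓ → 21
days_sum = 211 + 725 + 17 + 237 + 483 + 743 + 357 + 86 + 21 = 2880
—
[ups_sum: carrier = 'UPS' OR fragile = 0]
ship_id=900: ✓ → 211
ship_id=901: ✓ → 725
ship_id=902: ✓ → 17
ship_id=903: ✓ → 237
ship_id=904: ✗
ship_id=905: ✓ → 743
ship_id=906: ✓ → 357
ship_id=907: ✓ → 486
ship_id=908: ✓ → 86
ship_id=909: ✗
ups_sum = 211 + 725 + 17 + 237 + 743 + 357 + 486 + 86 = 2862

days_sum=2880, ups_sum=2862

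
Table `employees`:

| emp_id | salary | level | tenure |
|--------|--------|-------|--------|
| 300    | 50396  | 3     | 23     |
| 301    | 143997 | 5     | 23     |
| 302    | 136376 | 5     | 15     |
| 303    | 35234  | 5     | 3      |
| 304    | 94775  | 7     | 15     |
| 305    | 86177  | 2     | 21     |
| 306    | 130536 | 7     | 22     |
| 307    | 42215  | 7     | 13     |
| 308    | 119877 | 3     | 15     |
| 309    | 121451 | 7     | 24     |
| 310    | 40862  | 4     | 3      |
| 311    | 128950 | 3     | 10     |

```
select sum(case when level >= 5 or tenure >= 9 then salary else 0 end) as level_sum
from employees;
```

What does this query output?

1089984

emp_id=300: ✓ → 50396
emp_id=301: ✓ → 143997
emp_id=302: ✓ → 136376
emp_id=303: ✓ → 35234
emp_id=304: ✓ → 94775
emp_id=305: ✓ → 86177
emp_id=306: ✓ → 130536
emp_id=307: ✓ → 42215
emp_id=308: ✓ → 119877
emp_id=309: ✓ → 121451
emp_id=310: ✗
emp_id=311: ✓ → 128950
level_sum = 50396 + 143997 + 136376 + 35234 + 94775 + 86177 + 130536 + 42215 + 119877 + 121451 + 128950 = 1089984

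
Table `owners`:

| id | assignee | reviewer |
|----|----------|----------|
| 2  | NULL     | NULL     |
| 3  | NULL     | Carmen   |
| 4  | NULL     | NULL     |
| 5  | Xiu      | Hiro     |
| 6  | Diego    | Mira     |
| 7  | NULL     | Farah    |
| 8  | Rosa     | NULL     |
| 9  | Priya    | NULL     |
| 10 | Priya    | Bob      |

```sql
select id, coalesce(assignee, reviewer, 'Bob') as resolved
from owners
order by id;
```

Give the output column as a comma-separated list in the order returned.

id=2: assignee=NULL, reviewer=NULL, → literal Bob → Bob
id=3: assignee=NULL, reviewer=Carmen → Carmen
id=4: assignee=NULL, reviewer=NULL, → literal Bob → Bob
id=5: assignee=Xiu → Xiu
id=6: assignee=Diego → Diego
id=7: assignee=NULL, reviewer=Farah → Farah
id=8: assignee=Rosa → Rosa
id=9: assignee=Priya → Priya
id=10: assignee=Priya → Priya

Bob, Carmen, Bob, Xiu, Diego, Farah, Rosa, Priya, Priya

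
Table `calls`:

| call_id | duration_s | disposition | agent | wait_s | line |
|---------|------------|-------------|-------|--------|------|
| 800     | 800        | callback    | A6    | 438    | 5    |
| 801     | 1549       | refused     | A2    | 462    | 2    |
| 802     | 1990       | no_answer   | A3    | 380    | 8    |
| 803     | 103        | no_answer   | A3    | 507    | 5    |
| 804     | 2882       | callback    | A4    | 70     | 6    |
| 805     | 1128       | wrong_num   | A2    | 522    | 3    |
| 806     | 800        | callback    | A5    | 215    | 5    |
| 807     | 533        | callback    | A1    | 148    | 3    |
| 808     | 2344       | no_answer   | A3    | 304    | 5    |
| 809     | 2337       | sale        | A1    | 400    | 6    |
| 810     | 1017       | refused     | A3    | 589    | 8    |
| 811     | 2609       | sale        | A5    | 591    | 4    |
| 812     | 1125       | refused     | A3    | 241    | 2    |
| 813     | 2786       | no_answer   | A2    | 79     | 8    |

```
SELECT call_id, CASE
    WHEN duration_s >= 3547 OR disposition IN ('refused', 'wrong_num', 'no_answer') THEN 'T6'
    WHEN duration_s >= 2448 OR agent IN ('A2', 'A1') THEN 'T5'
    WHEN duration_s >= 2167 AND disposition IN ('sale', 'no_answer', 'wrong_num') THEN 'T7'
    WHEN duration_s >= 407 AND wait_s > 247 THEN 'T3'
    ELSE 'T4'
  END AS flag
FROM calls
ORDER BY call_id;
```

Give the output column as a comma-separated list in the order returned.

T3, T6, T6, T6, T5, T6, T4, T5, T6, T5, T6, T5, T6, T6

call_id=800: duration_s >= 407 AND wait_s > 247 → T3
call_id=801: duration_s >= 3547 OR disposition IN ('refused', 'wrong_num', 'no_answer') → T6
call_id=802: duration_s >= 3547 OR disposition IN ('refused', 'wrong_num', 'no_answer') → T6
call_id=803: duration_s >= 3547 OR disposition IN ('refused', 'wrong_num', 'no_answer') → T6
call_id=804: duration_s >= 2448 OR agent IN ('A2', 'A1') → T5
call_id=805: duration_s >= 3547 OR disposition IN ('refused', 'wrong_num', 'no_answer') → T6
call_id=806: ELSE → T4
call_id=807: duration_s >= 2448 OR agent IN ('A2', 'A1') → T5
call_id=808: duration_s >= 3547 OR disposition IN ('refused', 'wrong_num', 'no_answer') → T6
call_id=809: duration_s >= 2448 OR agent IN ('A2', 'A1') → T5
call_id=810: duration_s >= 3547 OR disposition IN ('refused', 'wrong_num', 'no_answer') → T6
call_id=811: duration_s >= 2448 OR agent IN ('A2', 'A1') → T5
call_id=812: duration_s >= 3547 OR disposition IN ('refused', 'wrong_num', 'no_answer') → T6
call_id=813: duration_s >= 3547 OR disposition IN ('refused', 'wrong_num', 'no_answer') → T6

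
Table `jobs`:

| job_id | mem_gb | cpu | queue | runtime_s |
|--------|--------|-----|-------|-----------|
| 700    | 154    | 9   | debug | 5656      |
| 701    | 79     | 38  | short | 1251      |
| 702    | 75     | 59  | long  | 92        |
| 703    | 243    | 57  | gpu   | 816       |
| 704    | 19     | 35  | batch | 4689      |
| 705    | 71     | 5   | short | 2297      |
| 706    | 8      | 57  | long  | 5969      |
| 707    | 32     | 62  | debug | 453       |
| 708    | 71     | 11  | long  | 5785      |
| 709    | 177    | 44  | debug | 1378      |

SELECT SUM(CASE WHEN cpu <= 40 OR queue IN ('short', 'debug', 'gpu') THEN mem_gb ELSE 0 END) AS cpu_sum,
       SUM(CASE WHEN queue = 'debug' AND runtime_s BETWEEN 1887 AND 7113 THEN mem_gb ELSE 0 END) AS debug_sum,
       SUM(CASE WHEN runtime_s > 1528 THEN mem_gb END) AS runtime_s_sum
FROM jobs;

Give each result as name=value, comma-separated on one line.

cpu_sum=846, debug_sum=154, runtime_s_sum=323

[cpu_sum: cpu <= 40 OR queue IN ('short', 'debug', 'gpu')]
job_id=700: ✓ → 154
job_id=701: ✓ → 79
job_id=702: ✗
job_id=703: ✓ → 243
job_id=704: ✓ → 19
job_id=705: ✓ → 71
job_id=706: ✗
job_id=707: ✓ → 32
job_id=708: ✓ → 71
job_id=709: ✓ → 177
cpu_sum = 154 + 79 + 243 + 19 + 71 + 32 + 71 + 177 = 846
—
[debug_sum: queue = 'debug' AND runtime_s BETWEEN 1887 AND 7113]
job_id=700: ✓ → 154
job_id=701: ✗
job_id=702: ✗
job_id=703: ✗
job_id=704: ✗
job_id=705: ✗
job_id=706: ✗
job_id=707: ✗
job_id=708: ✗
job_id=709: ✗
debug_sum = 154
—
[runtime_s_sum: runtime_s > 1528]
job_id=700: ✓ → 154
job_id=701: ✗
job_id=702: ✗
job_id=703: ✗
job_id=704: ✓ → 19
job_id=705: ✓ → 71
job_id=706: ✓ → 8
job_id=707: ✗
job_id=708: ✓ → 71
job_id=709: ✗
runtime_s_sum = 154 + 19 + 71 + 8 + 71 = 323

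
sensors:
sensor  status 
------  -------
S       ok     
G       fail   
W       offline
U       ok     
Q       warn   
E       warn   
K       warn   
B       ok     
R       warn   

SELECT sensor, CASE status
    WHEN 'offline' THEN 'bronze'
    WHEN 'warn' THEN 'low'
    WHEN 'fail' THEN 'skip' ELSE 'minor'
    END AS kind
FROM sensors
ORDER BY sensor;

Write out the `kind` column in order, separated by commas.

minor, low, skip, low, low, low, minor, minor, bronze

sensor=B: ELSE → minor
sensor=E: status='warn' → low
sensor=G: status='fail' → skip
sensor=K: status='warn' → low
sensor=Q: status='warn' → low
sensor=R: status='warn' → low
sensor=S: ELSE → minor
sensor=U: ELSE → minor
sensor=W: status='offline' → bronze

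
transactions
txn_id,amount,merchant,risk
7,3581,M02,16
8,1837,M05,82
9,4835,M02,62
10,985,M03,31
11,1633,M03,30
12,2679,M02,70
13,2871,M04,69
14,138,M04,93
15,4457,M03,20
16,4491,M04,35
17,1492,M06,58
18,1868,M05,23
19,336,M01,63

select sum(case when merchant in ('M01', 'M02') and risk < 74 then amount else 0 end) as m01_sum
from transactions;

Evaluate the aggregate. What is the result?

11431

txn_id=7: ✓ → 3581
txn_id=8: ✗
txn_id=9: ✓ → 4835
txn_id=10: ✗
txn_id=11: ✗
txn_id=12: ✓ → 2679
txn_id=13: ✗
txn_id=14: ✗
txn_id=15: ✗
txn_id=16: ✗
txn_id=17: ✗
txn_id=18: ✗
txn_id=19: ✓ → 336
m01_sum = 3581 + 4835 + 2679 + 336 = 11431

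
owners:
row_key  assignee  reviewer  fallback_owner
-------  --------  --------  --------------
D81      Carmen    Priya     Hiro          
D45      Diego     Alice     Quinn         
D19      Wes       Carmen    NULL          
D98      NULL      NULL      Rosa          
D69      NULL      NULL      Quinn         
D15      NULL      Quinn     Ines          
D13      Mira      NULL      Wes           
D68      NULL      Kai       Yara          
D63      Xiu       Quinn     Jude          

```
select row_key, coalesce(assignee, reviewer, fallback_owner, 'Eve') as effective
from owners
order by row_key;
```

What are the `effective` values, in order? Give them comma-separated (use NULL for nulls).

Mira, Quinn, Wes, Diego, Xiu, Kai, Quinn, Carmen, Rosa

row_key=D13: assignee=Mira → Mira
row_key=D15: assignee=NULL, reviewer=Quinn → Quinn
row_key=D19: assignee=Wes → Wes
row_key=D45: assignee=Diego → Diego
row_key=D63: assignee=Xiu → Xiu
row_key=D68: assignee=NULL, reviewer=Kai → Kai
row_key=D69: assignee=NULL, reviewer=NULL, fallback_owner=Quinn → Quinn
row_key=D81: assignee=Carmen → Carmen
row_key=D98: assignee=NULL, reviewer=NULL, fallback_owner=Rosa → Rosa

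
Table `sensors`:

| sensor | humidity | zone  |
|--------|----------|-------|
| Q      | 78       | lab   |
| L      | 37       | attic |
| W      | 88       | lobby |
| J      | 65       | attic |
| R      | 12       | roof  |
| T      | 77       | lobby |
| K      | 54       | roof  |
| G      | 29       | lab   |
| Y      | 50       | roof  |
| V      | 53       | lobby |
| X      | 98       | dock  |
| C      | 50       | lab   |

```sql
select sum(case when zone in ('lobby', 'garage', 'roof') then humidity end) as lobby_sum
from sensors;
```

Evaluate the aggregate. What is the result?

sensor=Q: ✗
sensor=L: ✗
sensor=W: ✓ → 88
sensor=J: ✗
sensor=R: ✓ → 12
sensor=T: ✓ → 77
sensor=K: ✓ → 54
sensor=G: ✗
sensor=Y: ✓ → 50
sensor=V: ✓ → 53
sensor=X: ✗
sensor=C: ✗
lobby_sum = 88 + 12 + 77 + 54 + 50 + 53 = 334

334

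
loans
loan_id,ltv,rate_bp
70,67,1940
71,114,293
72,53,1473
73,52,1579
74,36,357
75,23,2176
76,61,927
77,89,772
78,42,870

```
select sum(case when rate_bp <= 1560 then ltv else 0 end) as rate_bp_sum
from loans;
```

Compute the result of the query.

395

loan_id=70: ✗
loan_id=71: ✓ → 114
loan_id=72: ✓ → 53
loan_id=73: ✗
loan_id=74: ✓ → 36
loan_id=75: ✗
loan_id=76: ✓ → 61
loan_id=77: ✓ → 89
loan_id=78: ✓ → 42
rate_bp_sum = 114 + 53 + 36 + 61 + 89 + 42 = 395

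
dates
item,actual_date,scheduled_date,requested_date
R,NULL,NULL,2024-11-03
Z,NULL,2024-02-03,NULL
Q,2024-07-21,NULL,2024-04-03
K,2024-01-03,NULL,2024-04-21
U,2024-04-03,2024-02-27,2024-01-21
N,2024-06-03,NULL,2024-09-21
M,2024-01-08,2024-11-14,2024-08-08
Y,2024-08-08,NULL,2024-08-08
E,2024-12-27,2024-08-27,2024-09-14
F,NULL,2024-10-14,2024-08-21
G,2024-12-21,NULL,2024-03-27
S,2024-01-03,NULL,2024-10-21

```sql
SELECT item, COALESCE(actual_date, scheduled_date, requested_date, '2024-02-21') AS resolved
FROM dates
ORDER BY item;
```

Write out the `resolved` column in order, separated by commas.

2024-12-27, 2024-10-14, 2024-12-21, 2024-01-03, 2024-01-08, 2024-06-03, 2024-07-21, 2024-11-03, 2024-01-03, 2024-04-03, 2024-08-08, 2024-02-03

item=E: actual_date=2024-12-27 → 2024-12-27
item=F: actual_date=NULL, scheduled_date=2024-10-14 → 2024-10-14
item=G: actual_date=2024-12-21 → 2024-12-21
item=K: actual_date=2024-01-03 → 2024-01-03
item=M: actual_date=2024-01-08 → 2024-01-08
item=N: actual_date=2024-06-03 → 2024-06-03
item=Q: actual_date=2024-07-21 → 2024-07-21
item=R: actual_date=NULL, scheduled_date=NULL, requested_date=2024-11-03 → 2024-11-03
item=S: actual_date=2024-01-03 → 2024-01-03
item=U: actual_date=2024-04-03 → 2024-04-03
item=Y: actual_date=2024-08-08 → 2024-08-08
item=Z: actual_date=NULL, scheduled_date=2024-02-03 → 2024-02-03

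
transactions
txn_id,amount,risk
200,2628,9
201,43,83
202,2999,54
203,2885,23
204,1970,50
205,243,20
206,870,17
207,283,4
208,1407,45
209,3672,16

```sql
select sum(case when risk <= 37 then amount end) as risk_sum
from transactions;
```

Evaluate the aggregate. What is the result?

txn_id=200: ✓ → 2628
txn_id=201: ✗
txn_id=202: ✗
txn_id=203: ✓ → 2885
txn_id=204: ✗
txn_id=205: ✓ → 243
txn_id=206: ✓ → 870
txn_id=207: ✓ → 283
txn_id=208: ✗
txn_id=209: ✓ → 3672
risk_sum = 2628 + 2885 + 243 + 870 + 283 + 3672 = 10581

10581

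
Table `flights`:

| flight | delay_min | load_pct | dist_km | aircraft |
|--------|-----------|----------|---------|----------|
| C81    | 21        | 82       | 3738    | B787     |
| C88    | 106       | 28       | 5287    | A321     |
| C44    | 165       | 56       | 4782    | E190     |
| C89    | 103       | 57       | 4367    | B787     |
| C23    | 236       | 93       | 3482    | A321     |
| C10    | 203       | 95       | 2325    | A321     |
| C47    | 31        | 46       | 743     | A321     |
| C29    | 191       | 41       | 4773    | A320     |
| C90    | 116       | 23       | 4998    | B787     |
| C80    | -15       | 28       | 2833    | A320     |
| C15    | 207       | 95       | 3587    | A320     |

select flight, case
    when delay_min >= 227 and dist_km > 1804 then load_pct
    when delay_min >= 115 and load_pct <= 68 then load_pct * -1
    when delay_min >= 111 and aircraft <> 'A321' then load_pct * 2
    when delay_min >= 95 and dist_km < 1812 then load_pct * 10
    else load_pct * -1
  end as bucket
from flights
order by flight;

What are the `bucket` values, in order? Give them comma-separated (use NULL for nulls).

flight=C10: ELSE → -95
flight=C15: delay_min >= 111 and aircraft <> 'A321' → 190
flight=C23: delay_min >= 227 and dist_km > 1804 → 93
flight=C29: delay_min >= 115 and load_pct <= 68 → -41
flight=C44: delay_min >= 115 and load_pct <= 68 → -56
flight=C47: ELSE → -46
flight=C80: ELSE → -28
flight=C81: ELSE → -82
flight=C88: ELSE → -28
flight=C89: ELSE → -57
flight=C90: delay_min >= 115 and load_pct <= 68 → -23

-95, 190, 93, -41, -56, -46, -28, -82, -28, -57, -23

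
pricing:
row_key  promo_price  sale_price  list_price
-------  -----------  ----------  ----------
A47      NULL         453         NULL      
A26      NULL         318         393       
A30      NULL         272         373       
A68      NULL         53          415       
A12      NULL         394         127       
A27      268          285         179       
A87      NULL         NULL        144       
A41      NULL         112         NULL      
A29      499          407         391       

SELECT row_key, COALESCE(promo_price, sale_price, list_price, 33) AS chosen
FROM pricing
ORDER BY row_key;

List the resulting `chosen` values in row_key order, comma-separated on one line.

row_key=A12: promo_price=NULL, sale_price=394 → 394
row_key=A26: promo_price=NULL, sale_price=318 → 318
row_key=A27: promo_price=268 → 268
row_key=A29: promo_price=499 → 499
row_key=A30: promo_price=NULL, sale_price=272 → 272
row_key=A41: promo_price=NULL, sale_price=112 → 112
row_key=A47: promo_price=NULL, sale_price=453 → 453
row_key=A68: promo_price=NULL, sale_price=53 → 53
row_key=A87: promo_price=NULL, sale_price=NULL, list_price=144 → 144

394, 318, 268, 499, 272, 112, 453, 53, 144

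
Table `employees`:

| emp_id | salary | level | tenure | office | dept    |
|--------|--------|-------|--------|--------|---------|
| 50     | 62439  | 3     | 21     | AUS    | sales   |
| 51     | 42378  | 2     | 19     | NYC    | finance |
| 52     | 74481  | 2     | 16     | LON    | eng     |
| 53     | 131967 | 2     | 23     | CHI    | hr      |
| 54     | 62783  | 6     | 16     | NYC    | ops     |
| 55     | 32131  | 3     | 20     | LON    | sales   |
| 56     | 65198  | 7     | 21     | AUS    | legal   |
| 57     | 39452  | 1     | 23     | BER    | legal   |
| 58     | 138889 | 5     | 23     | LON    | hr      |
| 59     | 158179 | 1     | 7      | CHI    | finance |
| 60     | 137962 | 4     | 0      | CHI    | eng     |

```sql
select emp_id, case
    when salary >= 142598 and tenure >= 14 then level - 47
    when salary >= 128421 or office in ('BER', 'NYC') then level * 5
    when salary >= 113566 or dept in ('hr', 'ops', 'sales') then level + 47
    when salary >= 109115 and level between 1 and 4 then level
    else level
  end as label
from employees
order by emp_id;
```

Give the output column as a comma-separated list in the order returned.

50, 10, 2, 10, 30, 50, 7, 5, 25, 5, 20

emp_id=50: salary >= 113566 or dept in ('hr', 'ops', 'sales') → 50
emp_id=51: salary >= 128421 or office in ('BER', 'NYC') → 10
emp_id=52: ELSE → 2
emp_id=53: salary >= 128421 or office in ('BER', 'NYC') → 10
emp_id=54: salary >= 128421 or office in ('BER', 'NYC') → 30
emp_id=55: salary >= 113566 or dept in ('hr', 'ops', 'sales') → 50
emp_id=56: ELSE → 7
emp_id=57: salary >= 128421 or office in ('BER', 'NYC') → 5
emp_id=58: salary >= 128421 or office in ('BER', 'NYC') → 25
emp_id=59: salary >= 128421 or office in ('BER', 'NYC') → 5
emp_id=60: salary >= 128421 or office in ('BER', 'NYC') → 20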